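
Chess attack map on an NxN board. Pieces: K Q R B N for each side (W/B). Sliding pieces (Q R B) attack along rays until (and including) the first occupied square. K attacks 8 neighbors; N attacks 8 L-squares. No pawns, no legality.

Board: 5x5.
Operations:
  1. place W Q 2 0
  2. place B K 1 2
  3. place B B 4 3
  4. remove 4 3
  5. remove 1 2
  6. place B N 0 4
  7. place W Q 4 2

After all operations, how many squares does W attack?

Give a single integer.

Answer: 19

Derivation:
Op 1: place WQ@(2,0)
Op 2: place BK@(1,2)
Op 3: place BB@(4,3)
Op 4: remove (4,3)
Op 5: remove (1,2)
Op 6: place BN@(0,4)
Op 7: place WQ@(4,2)
Per-piece attacks for W:
  WQ@(2,0): attacks (2,1) (2,2) (2,3) (2,4) (3,0) (4,0) (1,0) (0,0) (3,1) (4,2) (1,1) (0,2) [ray(1,1) blocked at (4,2)]
  WQ@(4,2): attacks (4,3) (4,4) (4,1) (4,0) (3,2) (2,2) (1,2) (0,2) (3,3) (2,4) (3,1) (2,0) [ray(-1,-1) blocked at (2,0)]
Union (19 distinct): (0,0) (0,2) (1,0) (1,1) (1,2) (2,0) (2,1) (2,2) (2,3) (2,4) (3,0) (3,1) (3,2) (3,3) (4,0) (4,1) (4,2) (4,3) (4,4)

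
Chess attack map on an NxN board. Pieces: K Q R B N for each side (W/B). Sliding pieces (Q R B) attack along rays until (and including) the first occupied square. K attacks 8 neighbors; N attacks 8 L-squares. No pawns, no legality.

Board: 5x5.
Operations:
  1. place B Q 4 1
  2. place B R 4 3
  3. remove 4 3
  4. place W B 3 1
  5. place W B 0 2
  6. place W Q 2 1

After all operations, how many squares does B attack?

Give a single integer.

Answer: 9

Derivation:
Op 1: place BQ@(4,1)
Op 2: place BR@(4,3)
Op 3: remove (4,3)
Op 4: place WB@(3,1)
Op 5: place WB@(0,2)
Op 6: place WQ@(2,1)
Per-piece attacks for B:
  BQ@(4,1): attacks (4,2) (4,3) (4,4) (4,0) (3,1) (3,2) (2,3) (1,4) (3,0) [ray(-1,0) blocked at (3,1)]
Union (9 distinct): (1,4) (2,3) (3,0) (3,1) (3,2) (4,0) (4,2) (4,3) (4,4)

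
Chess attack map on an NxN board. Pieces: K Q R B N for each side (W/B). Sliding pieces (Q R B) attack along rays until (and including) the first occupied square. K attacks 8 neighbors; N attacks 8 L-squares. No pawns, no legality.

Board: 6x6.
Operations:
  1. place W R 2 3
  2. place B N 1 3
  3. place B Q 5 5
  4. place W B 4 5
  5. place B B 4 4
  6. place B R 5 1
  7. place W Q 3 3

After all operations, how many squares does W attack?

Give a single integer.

Answer: 22

Derivation:
Op 1: place WR@(2,3)
Op 2: place BN@(1,3)
Op 3: place BQ@(5,5)
Op 4: place WB@(4,5)
Op 5: place BB@(4,4)
Op 6: place BR@(5,1)
Op 7: place WQ@(3,3)
Per-piece attacks for W:
  WR@(2,3): attacks (2,4) (2,5) (2,2) (2,1) (2,0) (3,3) (1,3) [ray(1,0) blocked at (3,3); ray(-1,0) blocked at (1,3)]
  WQ@(3,3): attacks (3,4) (3,5) (3,2) (3,1) (3,0) (4,3) (5,3) (2,3) (4,4) (4,2) (5,1) (2,4) (1,5) (2,2) (1,1) (0,0) [ray(-1,0) blocked at (2,3); ray(1,1) blocked at (4,4); ray(1,-1) blocked at (5,1)]
  WB@(4,5): attacks (5,4) (3,4) (2,3) [ray(-1,-1) blocked at (2,3)]
Union (22 distinct): (0,0) (1,1) (1,3) (1,5) (2,0) (2,1) (2,2) (2,3) (2,4) (2,5) (3,0) (3,1) (3,2) (3,3) (3,4) (3,5) (4,2) (4,3) (4,4) (5,1) (5,3) (5,4)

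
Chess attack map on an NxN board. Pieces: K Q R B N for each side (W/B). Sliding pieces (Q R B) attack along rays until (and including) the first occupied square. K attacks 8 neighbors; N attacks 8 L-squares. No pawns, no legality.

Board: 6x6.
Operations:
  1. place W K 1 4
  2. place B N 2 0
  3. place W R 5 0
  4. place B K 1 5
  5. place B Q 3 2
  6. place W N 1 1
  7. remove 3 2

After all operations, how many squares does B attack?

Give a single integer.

Answer: 9

Derivation:
Op 1: place WK@(1,4)
Op 2: place BN@(2,0)
Op 3: place WR@(5,0)
Op 4: place BK@(1,5)
Op 5: place BQ@(3,2)
Op 6: place WN@(1,1)
Op 7: remove (3,2)
Per-piece attacks for B:
  BK@(1,5): attacks (1,4) (2,5) (0,5) (2,4) (0,4)
  BN@(2,0): attacks (3,2) (4,1) (1,2) (0,1)
Union (9 distinct): (0,1) (0,4) (0,5) (1,2) (1,4) (2,4) (2,5) (3,2) (4,1)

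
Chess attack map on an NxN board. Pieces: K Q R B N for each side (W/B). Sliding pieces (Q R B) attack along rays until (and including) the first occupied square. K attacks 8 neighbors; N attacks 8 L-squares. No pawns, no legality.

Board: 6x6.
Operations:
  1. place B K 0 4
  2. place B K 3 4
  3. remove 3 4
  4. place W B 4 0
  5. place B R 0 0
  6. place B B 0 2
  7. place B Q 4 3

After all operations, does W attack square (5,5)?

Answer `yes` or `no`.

Answer: no

Derivation:
Op 1: place BK@(0,4)
Op 2: place BK@(3,4)
Op 3: remove (3,4)
Op 4: place WB@(4,0)
Op 5: place BR@(0,0)
Op 6: place BB@(0,2)
Op 7: place BQ@(4,3)
Per-piece attacks for W:
  WB@(4,0): attacks (5,1) (3,1) (2,2) (1,3) (0,4) [ray(-1,1) blocked at (0,4)]
W attacks (5,5): no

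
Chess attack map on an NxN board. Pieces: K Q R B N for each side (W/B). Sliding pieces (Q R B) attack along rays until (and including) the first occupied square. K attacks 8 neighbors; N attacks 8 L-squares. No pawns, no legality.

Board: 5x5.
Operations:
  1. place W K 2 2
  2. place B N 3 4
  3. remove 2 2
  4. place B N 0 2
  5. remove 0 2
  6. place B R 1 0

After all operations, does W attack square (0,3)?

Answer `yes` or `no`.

Answer: no

Derivation:
Op 1: place WK@(2,2)
Op 2: place BN@(3,4)
Op 3: remove (2,2)
Op 4: place BN@(0,2)
Op 5: remove (0,2)
Op 6: place BR@(1,0)
Per-piece attacks for W:
W attacks (0,3): no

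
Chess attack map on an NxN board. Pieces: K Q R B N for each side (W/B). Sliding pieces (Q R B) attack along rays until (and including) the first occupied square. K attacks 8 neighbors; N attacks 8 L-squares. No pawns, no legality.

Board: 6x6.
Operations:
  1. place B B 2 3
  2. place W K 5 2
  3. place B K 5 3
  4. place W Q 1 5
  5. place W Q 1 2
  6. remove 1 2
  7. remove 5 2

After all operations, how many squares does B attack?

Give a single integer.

Answer: 14

Derivation:
Op 1: place BB@(2,3)
Op 2: place WK@(5,2)
Op 3: place BK@(5,3)
Op 4: place WQ@(1,5)
Op 5: place WQ@(1,2)
Op 6: remove (1,2)
Op 7: remove (5,2)
Per-piece attacks for B:
  BB@(2,3): attacks (3,4) (4,5) (3,2) (4,1) (5,0) (1,4) (0,5) (1,2) (0,1)
  BK@(5,3): attacks (5,4) (5,2) (4,3) (4,4) (4,2)
Union (14 distinct): (0,1) (0,5) (1,2) (1,4) (3,2) (3,4) (4,1) (4,2) (4,3) (4,4) (4,5) (5,0) (5,2) (5,4)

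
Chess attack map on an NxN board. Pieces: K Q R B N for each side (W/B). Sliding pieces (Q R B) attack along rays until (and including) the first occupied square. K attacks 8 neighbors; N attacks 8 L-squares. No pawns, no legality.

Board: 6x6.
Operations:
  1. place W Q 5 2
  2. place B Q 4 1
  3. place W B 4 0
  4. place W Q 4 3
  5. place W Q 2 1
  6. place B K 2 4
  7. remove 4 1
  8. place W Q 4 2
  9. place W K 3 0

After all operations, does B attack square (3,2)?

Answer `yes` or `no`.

Answer: no

Derivation:
Op 1: place WQ@(5,2)
Op 2: place BQ@(4,1)
Op 3: place WB@(4,0)
Op 4: place WQ@(4,3)
Op 5: place WQ@(2,1)
Op 6: place BK@(2,4)
Op 7: remove (4,1)
Op 8: place WQ@(4,2)
Op 9: place WK@(3,0)
Per-piece attacks for B:
  BK@(2,4): attacks (2,5) (2,3) (3,4) (1,4) (3,5) (3,3) (1,5) (1,3)
B attacks (3,2): no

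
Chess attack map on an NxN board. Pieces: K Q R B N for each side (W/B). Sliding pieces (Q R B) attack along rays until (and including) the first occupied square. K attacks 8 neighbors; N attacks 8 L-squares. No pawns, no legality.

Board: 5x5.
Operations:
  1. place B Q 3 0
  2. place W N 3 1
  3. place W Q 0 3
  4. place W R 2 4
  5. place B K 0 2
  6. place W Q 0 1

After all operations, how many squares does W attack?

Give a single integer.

Answer: 18

Derivation:
Op 1: place BQ@(3,0)
Op 2: place WN@(3,1)
Op 3: place WQ@(0,3)
Op 4: place WR@(2,4)
Op 5: place BK@(0,2)
Op 6: place WQ@(0,1)
Per-piece attacks for W:
  WQ@(0,1): attacks (0,2) (0,0) (1,1) (2,1) (3,1) (1,2) (2,3) (3,4) (1,0) [ray(0,1) blocked at (0,2); ray(1,0) blocked at (3,1)]
  WQ@(0,3): attacks (0,4) (0,2) (1,3) (2,3) (3,3) (4,3) (1,4) (1,2) (2,1) (3,0) [ray(0,-1) blocked at (0,2); ray(1,-1) blocked at (3,0)]
  WR@(2,4): attacks (2,3) (2,2) (2,1) (2,0) (3,4) (4,4) (1,4) (0,4)
  WN@(3,1): attacks (4,3) (2,3) (1,2) (1,0)
Union (18 distinct): (0,0) (0,2) (0,4) (1,0) (1,1) (1,2) (1,3) (1,4) (2,0) (2,1) (2,2) (2,3) (3,0) (3,1) (3,3) (3,4) (4,3) (4,4)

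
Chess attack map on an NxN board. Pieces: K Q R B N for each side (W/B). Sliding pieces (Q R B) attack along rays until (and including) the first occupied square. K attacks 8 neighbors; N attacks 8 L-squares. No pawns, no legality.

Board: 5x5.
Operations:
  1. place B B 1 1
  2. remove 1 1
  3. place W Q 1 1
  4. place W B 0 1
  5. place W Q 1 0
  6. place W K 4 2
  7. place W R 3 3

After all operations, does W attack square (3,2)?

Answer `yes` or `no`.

Answer: yes

Derivation:
Op 1: place BB@(1,1)
Op 2: remove (1,1)
Op 3: place WQ@(1,1)
Op 4: place WB@(0,1)
Op 5: place WQ@(1,0)
Op 6: place WK@(4,2)
Op 7: place WR@(3,3)
Per-piece attacks for W:
  WB@(0,1): attacks (1,2) (2,3) (3,4) (1,0) [ray(1,-1) blocked at (1,0)]
  WQ@(1,0): attacks (1,1) (2,0) (3,0) (4,0) (0,0) (2,1) (3,2) (4,3) (0,1) [ray(0,1) blocked at (1,1); ray(-1,1) blocked at (0,1)]
  WQ@(1,1): attacks (1,2) (1,3) (1,4) (1,0) (2,1) (3,1) (4,1) (0,1) (2,2) (3,3) (2,0) (0,2) (0,0) [ray(0,-1) blocked at (1,0); ray(-1,0) blocked at (0,1); ray(1,1) blocked at (3,3)]
  WR@(3,3): attacks (3,4) (3,2) (3,1) (3,0) (4,3) (2,3) (1,3) (0,3)
  WK@(4,2): attacks (4,3) (4,1) (3,2) (3,3) (3,1)
W attacks (3,2): yes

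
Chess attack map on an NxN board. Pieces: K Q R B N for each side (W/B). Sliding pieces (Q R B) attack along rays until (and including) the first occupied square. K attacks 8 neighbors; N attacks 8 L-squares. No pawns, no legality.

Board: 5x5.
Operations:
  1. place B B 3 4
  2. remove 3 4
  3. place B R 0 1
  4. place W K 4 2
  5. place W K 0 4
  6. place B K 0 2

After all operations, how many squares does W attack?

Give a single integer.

Op 1: place BB@(3,4)
Op 2: remove (3,4)
Op 3: place BR@(0,1)
Op 4: place WK@(4,2)
Op 5: place WK@(0,4)
Op 6: place BK@(0,2)
Per-piece attacks for W:
  WK@(0,4): attacks (0,3) (1,4) (1,3)
  WK@(4,2): attacks (4,3) (4,1) (3,2) (3,3) (3,1)
Union (8 distinct): (0,3) (1,3) (1,4) (3,1) (3,2) (3,3) (4,1) (4,3)

Answer: 8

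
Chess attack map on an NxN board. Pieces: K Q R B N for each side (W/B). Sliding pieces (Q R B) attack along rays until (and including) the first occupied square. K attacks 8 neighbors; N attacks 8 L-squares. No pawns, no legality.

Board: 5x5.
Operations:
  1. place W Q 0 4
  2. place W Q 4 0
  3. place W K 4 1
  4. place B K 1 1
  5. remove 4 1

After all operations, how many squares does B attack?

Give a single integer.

Answer: 8

Derivation:
Op 1: place WQ@(0,4)
Op 2: place WQ@(4,0)
Op 3: place WK@(4,1)
Op 4: place BK@(1,1)
Op 5: remove (4,1)
Per-piece attacks for B:
  BK@(1,1): attacks (1,2) (1,0) (2,1) (0,1) (2,2) (2,0) (0,2) (0,0)
Union (8 distinct): (0,0) (0,1) (0,2) (1,0) (1,2) (2,0) (2,1) (2,2)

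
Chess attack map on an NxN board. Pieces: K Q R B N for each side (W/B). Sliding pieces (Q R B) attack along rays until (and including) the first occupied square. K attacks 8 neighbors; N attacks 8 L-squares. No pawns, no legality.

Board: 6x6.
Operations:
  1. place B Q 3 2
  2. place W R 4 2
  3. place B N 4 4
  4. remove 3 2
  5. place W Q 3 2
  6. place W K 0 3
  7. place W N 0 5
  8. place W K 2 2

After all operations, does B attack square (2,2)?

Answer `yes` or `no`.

Answer: no

Derivation:
Op 1: place BQ@(3,2)
Op 2: place WR@(4,2)
Op 3: place BN@(4,4)
Op 4: remove (3,2)
Op 5: place WQ@(3,2)
Op 6: place WK@(0,3)
Op 7: place WN@(0,5)
Op 8: place WK@(2,2)
Per-piece attacks for B:
  BN@(4,4): attacks (2,5) (5,2) (3,2) (2,3)
B attacks (2,2): no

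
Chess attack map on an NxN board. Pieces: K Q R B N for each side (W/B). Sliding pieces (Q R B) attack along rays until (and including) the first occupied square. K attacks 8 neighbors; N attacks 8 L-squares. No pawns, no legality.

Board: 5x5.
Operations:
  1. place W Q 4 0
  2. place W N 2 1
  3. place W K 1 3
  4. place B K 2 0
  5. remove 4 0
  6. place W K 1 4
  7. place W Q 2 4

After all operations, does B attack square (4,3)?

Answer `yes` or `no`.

Answer: no

Derivation:
Op 1: place WQ@(4,0)
Op 2: place WN@(2,1)
Op 3: place WK@(1,3)
Op 4: place BK@(2,0)
Op 5: remove (4,0)
Op 6: place WK@(1,4)
Op 7: place WQ@(2,4)
Per-piece attacks for B:
  BK@(2,0): attacks (2,1) (3,0) (1,0) (3,1) (1,1)
B attacks (4,3): no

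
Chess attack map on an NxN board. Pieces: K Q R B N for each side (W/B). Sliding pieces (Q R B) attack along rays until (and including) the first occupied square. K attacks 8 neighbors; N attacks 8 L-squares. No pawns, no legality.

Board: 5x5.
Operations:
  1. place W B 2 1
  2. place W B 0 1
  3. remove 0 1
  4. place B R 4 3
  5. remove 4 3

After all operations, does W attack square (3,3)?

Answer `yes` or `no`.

Op 1: place WB@(2,1)
Op 2: place WB@(0,1)
Op 3: remove (0,1)
Op 4: place BR@(4,3)
Op 5: remove (4,3)
Per-piece attacks for W:
  WB@(2,1): attacks (3,2) (4,3) (3,0) (1,2) (0,3) (1,0)
W attacks (3,3): no

Answer: no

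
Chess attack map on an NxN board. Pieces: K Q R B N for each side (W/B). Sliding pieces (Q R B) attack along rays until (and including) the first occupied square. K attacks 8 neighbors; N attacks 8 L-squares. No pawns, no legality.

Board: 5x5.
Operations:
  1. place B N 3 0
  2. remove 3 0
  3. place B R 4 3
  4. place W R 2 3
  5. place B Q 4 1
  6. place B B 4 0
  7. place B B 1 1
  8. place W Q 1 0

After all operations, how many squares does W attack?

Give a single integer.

Op 1: place BN@(3,0)
Op 2: remove (3,0)
Op 3: place BR@(4,3)
Op 4: place WR@(2,3)
Op 5: place BQ@(4,1)
Op 6: place BB@(4,0)
Op 7: place BB@(1,1)
Op 8: place WQ@(1,0)
Per-piece attacks for W:
  WQ@(1,0): attacks (1,1) (2,0) (3,0) (4,0) (0,0) (2,1) (3,2) (4,3) (0,1) [ray(0,1) blocked at (1,1); ray(1,0) blocked at (4,0); ray(1,1) blocked at (4,3)]
  WR@(2,3): attacks (2,4) (2,2) (2,1) (2,0) (3,3) (4,3) (1,3) (0,3) [ray(1,0) blocked at (4,3)]
Union (14 distinct): (0,0) (0,1) (0,3) (1,1) (1,3) (2,0) (2,1) (2,2) (2,4) (3,0) (3,2) (3,3) (4,0) (4,3)

Answer: 14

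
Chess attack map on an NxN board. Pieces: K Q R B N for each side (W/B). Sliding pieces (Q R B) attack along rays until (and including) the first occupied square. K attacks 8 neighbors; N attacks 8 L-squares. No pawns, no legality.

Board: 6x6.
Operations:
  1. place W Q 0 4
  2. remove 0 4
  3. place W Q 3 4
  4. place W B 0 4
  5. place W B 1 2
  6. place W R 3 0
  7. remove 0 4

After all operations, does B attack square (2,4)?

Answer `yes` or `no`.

Answer: no

Derivation:
Op 1: place WQ@(0,4)
Op 2: remove (0,4)
Op 3: place WQ@(3,4)
Op 4: place WB@(0,4)
Op 5: place WB@(1,2)
Op 6: place WR@(3,0)
Op 7: remove (0,4)
Per-piece attacks for B:
B attacks (2,4): no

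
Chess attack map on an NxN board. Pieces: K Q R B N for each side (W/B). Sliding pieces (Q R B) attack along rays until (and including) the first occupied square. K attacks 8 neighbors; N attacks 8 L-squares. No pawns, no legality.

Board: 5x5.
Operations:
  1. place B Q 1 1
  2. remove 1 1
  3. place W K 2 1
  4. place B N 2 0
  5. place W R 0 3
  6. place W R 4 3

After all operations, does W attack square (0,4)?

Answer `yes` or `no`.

Op 1: place BQ@(1,1)
Op 2: remove (1,1)
Op 3: place WK@(2,1)
Op 4: place BN@(2,0)
Op 5: place WR@(0,3)
Op 6: place WR@(4,3)
Per-piece attacks for W:
  WR@(0,3): attacks (0,4) (0,2) (0,1) (0,0) (1,3) (2,3) (3,3) (4,3) [ray(1,0) blocked at (4,3)]
  WK@(2,1): attacks (2,2) (2,0) (3,1) (1,1) (3,2) (3,0) (1,2) (1,0)
  WR@(4,3): attacks (4,4) (4,2) (4,1) (4,0) (3,3) (2,3) (1,3) (0,3) [ray(-1,0) blocked at (0,3)]
W attacks (0,4): yes

Answer: yes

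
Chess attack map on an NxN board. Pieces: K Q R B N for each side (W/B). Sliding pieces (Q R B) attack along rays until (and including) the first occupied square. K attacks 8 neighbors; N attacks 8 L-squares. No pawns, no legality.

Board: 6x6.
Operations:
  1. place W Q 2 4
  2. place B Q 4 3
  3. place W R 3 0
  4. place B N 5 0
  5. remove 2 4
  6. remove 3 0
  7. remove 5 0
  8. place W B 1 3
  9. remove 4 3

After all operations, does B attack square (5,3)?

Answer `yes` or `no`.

Answer: no

Derivation:
Op 1: place WQ@(2,4)
Op 2: place BQ@(4,3)
Op 3: place WR@(3,0)
Op 4: place BN@(5,0)
Op 5: remove (2,4)
Op 6: remove (3,0)
Op 7: remove (5,0)
Op 8: place WB@(1,3)
Op 9: remove (4,3)
Per-piece attacks for B:
B attacks (5,3): no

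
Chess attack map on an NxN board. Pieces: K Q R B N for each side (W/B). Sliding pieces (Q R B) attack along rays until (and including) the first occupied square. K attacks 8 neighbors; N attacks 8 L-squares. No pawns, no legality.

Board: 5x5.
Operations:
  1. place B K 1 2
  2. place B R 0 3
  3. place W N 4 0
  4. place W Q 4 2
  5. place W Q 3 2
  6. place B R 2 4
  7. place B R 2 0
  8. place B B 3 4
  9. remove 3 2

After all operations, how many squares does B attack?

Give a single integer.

Answer: 20

Derivation:
Op 1: place BK@(1,2)
Op 2: place BR@(0,3)
Op 3: place WN@(4,0)
Op 4: place WQ@(4,2)
Op 5: place WQ@(3,2)
Op 6: place BR@(2,4)
Op 7: place BR@(2,0)
Op 8: place BB@(3,4)
Op 9: remove (3,2)
Per-piece attacks for B:
  BR@(0,3): attacks (0,4) (0,2) (0,1) (0,0) (1,3) (2,3) (3,3) (4,3)
  BK@(1,2): attacks (1,3) (1,1) (2,2) (0,2) (2,3) (2,1) (0,3) (0,1)
  BR@(2,0): attacks (2,1) (2,2) (2,3) (2,4) (3,0) (4,0) (1,0) (0,0) [ray(0,1) blocked at (2,4); ray(1,0) blocked at (4,0)]
  BR@(2,4): attacks (2,3) (2,2) (2,1) (2,0) (3,4) (1,4) (0,4) [ray(0,-1) blocked at (2,0); ray(1,0) blocked at (3,4)]
  BB@(3,4): attacks (4,3) (2,3) (1,2) [ray(-1,-1) blocked at (1,2)]
Union (20 distinct): (0,0) (0,1) (0,2) (0,3) (0,4) (1,0) (1,1) (1,2) (1,3) (1,4) (2,0) (2,1) (2,2) (2,3) (2,4) (3,0) (3,3) (3,4) (4,0) (4,3)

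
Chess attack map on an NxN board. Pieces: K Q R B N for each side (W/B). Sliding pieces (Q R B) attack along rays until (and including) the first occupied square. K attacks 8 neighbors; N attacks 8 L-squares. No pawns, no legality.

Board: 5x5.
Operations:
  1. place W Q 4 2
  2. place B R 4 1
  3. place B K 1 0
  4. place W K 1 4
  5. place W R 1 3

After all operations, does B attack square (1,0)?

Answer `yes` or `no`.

Op 1: place WQ@(4,2)
Op 2: place BR@(4,1)
Op 3: place BK@(1,0)
Op 4: place WK@(1,4)
Op 5: place WR@(1,3)
Per-piece attacks for B:
  BK@(1,0): attacks (1,1) (2,0) (0,0) (2,1) (0,1)
  BR@(4,1): attacks (4,2) (4,0) (3,1) (2,1) (1,1) (0,1) [ray(0,1) blocked at (4,2)]
B attacks (1,0): no

Answer: no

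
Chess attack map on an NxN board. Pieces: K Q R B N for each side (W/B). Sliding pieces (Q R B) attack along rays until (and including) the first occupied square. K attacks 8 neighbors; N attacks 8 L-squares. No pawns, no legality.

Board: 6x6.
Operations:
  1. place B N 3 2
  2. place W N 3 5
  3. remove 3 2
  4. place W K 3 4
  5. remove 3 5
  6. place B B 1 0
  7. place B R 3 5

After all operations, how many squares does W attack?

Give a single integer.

Op 1: place BN@(3,2)
Op 2: place WN@(3,5)
Op 3: remove (3,2)
Op 4: place WK@(3,4)
Op 5: remove (3,5)
Op 6: place BB@(1,0)
Op 7: place BR@(3,5)
Per-piece attacks for W:
  WK@(3,4): attacks (3,5) (3,3) (4,4) (2,4) (4,5) (4,3) (2,5) (2,3)
Union (8 distinct): (2,3) (2,4) (2,5) (3,3) (3,5) (4,3) (4,4) (4,5)

Answer: 8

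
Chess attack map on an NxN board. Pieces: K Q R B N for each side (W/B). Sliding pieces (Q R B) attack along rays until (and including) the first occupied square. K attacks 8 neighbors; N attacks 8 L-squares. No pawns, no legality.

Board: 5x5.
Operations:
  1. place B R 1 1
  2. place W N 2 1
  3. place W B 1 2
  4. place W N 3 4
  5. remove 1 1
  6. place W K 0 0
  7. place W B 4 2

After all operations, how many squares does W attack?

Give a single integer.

Answer: 17

Derivation:
Op 1: place BR@(1,1)
Op 2: place WN@(2,1)
Op 3: place WB@(1,2)
Op 4: place WN@(3,4)
Op 5: remove (1,1)
Op 6: place WK@(0,0)
Op 7: place WB@(4,2)
Per-piece attacks for W:
  WK@(0,0): attacks (0,1) (1,0) (1,1)
  WB@(1,2): attacks (2,3) (3,4) (2,1) (0,3) (0,1) [ray(1,1) blocked at (3,4); ray(1,-1) blocked at (2,1)]
  WN@(2,1): attacks (3,3) (4,2) (1,3) (0,2) (4,0) (0,0)
  WN@(3,4): attacks (4,2) (2,2) (1,3)
  WB@(4,2): attacks (3,3) (2,4) (3,1) (2,0)
Union (17 distinct): (0,0) (0,1) (0,2) (0,3) (1,0) (1,1) (1,3) (2,0) (2,1) (2,2) (2,3) (2,4) (3,1) (3,3) (3,4) (4,0) (4,2)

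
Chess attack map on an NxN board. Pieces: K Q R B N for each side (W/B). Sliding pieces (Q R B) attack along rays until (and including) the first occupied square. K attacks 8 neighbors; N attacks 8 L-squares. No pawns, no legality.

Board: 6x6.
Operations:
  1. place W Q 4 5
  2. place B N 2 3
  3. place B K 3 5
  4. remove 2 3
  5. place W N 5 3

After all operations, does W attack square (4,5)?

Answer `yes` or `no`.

Answer: yes

Derivation:
Op 1: place WQ@(4,5)
Op 2: place BN@(2,3)
Op 3: place BK@(3,5)
Op 4: remove (2,3)
Op 5: place WN@(5,3)
Per-piece attacks for W:
  WQ@(4,5): attacks (4,4) (4,3) (4,2) (4,1) (4,0) (5,5) (3,5) (5,4) (3,4) (2,3) (1,2) (0,1) [ray(-1,0) blocked at (3,5)]
  WN@(5,3): attacks (4,5) (3,4) (4,1) (3,2)
W attacks (4,5): yes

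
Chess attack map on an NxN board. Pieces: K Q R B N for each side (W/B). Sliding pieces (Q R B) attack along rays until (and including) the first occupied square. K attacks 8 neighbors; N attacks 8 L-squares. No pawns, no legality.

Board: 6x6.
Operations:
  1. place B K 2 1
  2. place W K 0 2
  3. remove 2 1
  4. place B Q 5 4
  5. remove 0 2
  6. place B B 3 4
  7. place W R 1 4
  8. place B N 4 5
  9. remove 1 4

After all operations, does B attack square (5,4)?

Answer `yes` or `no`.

Op 1: place BK@(2,1)
Op 2: place WK@(0,2)
Op 3: remove (2,1)
Op 4: place BQ@(5,4)
Op 5: remove (0,2)
Op 6: place BB@(3,4)
Op 7: place WR@(1,4)
Op 8: place BN@(4,5)
Op 9: remove (1,4)
Per-piece attacks for B:
  BB@(3,4): attacks (4,5) (4,3) (5,2) (2,5) (2,3) (1,2) (0,1) [ray(1,1) blocked at (4,5)]
  BN@(4,5): attacks (5,3) (3,3) (2,4)
  BQ@(5,4): attacks (5,5) (5,3) (5,2) (5,1) (5,0) (4,4) (3,4) (4,5) (4,3) (3,2) (2,1) (1,0) [ray(-1,0) blocked at (3,4); ray(-1,1) blocked at (4,5)]
B attacks (5,4): no

Answer: no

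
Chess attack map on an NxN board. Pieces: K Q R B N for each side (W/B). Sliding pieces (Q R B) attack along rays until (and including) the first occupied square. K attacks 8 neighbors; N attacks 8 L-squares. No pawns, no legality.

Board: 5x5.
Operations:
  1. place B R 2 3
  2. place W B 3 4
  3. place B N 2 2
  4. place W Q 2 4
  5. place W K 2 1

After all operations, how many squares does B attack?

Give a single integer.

Op 1: place BR@(2,3)
Op 2: place WB@(3,4)
Op 3: place BN@(2,2)
Op 4: place WQ@(2,4)
Op 5: place WK@(2,1)
Per-piece attacks for B:
  BN@(2,2): attacks (3,4) (4,3) (1,4) (0,3) (3,0) (4,1) (1,0) (0,1)
  BR@(2,3): attacks (2,4) (2,2) (3,3) (4,3) (1,3) (0,3) [ray(0,1) blocked at (2,4); ray(0,-1) blocked at (2,2)]
Union (12 distinct): (0,1) (0,3) (1,0) (1,3) (1,4) (2,2) (2,4) (3,0) (3,3) (3,4) (4,1) (4,3)

Answer: 12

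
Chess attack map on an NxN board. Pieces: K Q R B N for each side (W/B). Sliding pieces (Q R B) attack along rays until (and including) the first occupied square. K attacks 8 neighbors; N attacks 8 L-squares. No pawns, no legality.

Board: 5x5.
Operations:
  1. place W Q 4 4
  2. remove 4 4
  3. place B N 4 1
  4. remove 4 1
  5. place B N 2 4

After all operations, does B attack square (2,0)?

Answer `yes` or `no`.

Answer: no

Derivation:
Op 1: place WQ@(4,4)
Op 2: remove (4,4)
Op 3: place BN@(4,1)
Op 4: remove (4,1)
Op 5: place BN@(2,4)
Per-piece attacks for B:
  BN@(2,4): attacks (3,2) (4,3) (1,2) (0,3)
B attacks (2,0): no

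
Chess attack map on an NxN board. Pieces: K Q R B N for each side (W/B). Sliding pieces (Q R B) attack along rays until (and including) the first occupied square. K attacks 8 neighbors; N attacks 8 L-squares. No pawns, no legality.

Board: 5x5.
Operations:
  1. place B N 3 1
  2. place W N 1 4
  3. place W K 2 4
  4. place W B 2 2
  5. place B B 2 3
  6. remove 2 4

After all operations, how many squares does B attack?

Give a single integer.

Answer: 9

Derivation:
Op 1: place BN@(3,1)
Op 2: place WN@(1,4)
Op 3: place WK@(2,4)
Op 4: place WB@(2,2)
Op 5: place BB@(2,3)
Op 6: remove (2,4)
Per-piece attacks for B:
  BB@(2,3): attacks (3,4) (3,2) (4,1) (1,4) (1,2) (0,1) [ray(-1,1) blocked at (1,4)]
  BN@(3,1): attacks (4,3) (2,3) (1,2) (1,0)
Union (9 distinct): (0,1) (1,0) (1,2) (1,4) (2,3) (3,2) (3,4) (4,1) (4,3)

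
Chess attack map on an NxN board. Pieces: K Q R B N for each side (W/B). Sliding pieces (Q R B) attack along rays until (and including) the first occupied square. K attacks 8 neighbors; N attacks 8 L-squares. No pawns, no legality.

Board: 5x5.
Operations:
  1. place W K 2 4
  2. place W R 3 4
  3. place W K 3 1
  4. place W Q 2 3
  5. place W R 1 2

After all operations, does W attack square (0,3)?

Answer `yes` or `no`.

Op 1: place WK@(2,4)
Op 2: place WR@(3,4)
Op 3: place WK@(3,1)
Op 4: place WQ@(2,3)
Op 5: place WR@(1,2)
Per-piece attacks for W:
  WR@(1,2): attacks (1,3) (1,4) (1,1) (1,0) (2,2) (3,2) (4,2) (0,2)
  WQ@(2,3): attacks (2,4) (2,2) (2,1) (2,0) (3,3) (4,3) (1,3) (0,3) (3,4) (3,2) (4,1) (1,4) (1,2) [ray(0,1) blocked at (2,4); ray(1,1) blocked at (3,4); ray(-1,-1) blocked at (1,2)]
  WK@(2,4): attacks (2,3) (3,4) (1,4) (3,3) (1,3)
  WK@(3,1): attacks (3,2) (3,0) (4,1) (2,1) (4,2) (4,0) (2,2) (2,0)
  WR@(3,4): attacks (3,3) (3,2) (3,1) (4,4) (2,4) [ray(0,-1) blocked at (3,1); ray(-1,0) blocked at (2,4)]
W attacks (0,3): yes

Answer: yes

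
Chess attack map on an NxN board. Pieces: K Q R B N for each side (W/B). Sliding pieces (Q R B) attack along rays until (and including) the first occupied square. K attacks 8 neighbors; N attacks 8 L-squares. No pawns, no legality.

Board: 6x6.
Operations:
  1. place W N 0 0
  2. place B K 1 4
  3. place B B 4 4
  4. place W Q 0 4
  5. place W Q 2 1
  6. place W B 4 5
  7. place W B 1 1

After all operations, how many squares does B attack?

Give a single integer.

Answer: 14

Derivation:
Op 1: place WN@(0,0)
Op 2: place BK@(1,4)
Op 3: place BB@(4,4)
Op 4: place WQ@(0,4)
Op 5: place WQ@(2,1)
Op 6: place WB@(4,5)
Op 7: place WB@(1,1)
Per-piece attacks for B:
  BK@(1,4): attacks (1,5) (1,3) (2,4) (0,4) (2,5) (2,3) (0,5) (0,3)
  BB@(4,4): attacks (5,5) (5,3) (3,5) (3,3) (2,2) (1,1) [ray(-1,-1) blocked at (1,1)]
Union (14 distinct): (0,3) (0,4) (0,5) (1,1) (1,3) (1,5) (2,2) (2,3) (2,4) (2,5) (3,3) (3,5) (5,3) (5,5)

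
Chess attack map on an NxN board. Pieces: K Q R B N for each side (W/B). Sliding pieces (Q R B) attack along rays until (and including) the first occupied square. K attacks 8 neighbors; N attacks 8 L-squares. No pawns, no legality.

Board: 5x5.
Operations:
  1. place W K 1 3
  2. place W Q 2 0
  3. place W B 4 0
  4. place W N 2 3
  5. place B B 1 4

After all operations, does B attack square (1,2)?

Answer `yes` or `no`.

Op 1: place WK@(1,3)
Op 2: place WQ@(2,0)
Op 3: place WB@(4,0)
Op 4: place WN@(2,3)
Op 5: place BB@(1,4)
Per-piece attacks for B:
  BB@(1,4): attacks (2,3) (0,3) [ray(1,-1) blocked at (2,3)]
B attacks (1,2): no

Answer: no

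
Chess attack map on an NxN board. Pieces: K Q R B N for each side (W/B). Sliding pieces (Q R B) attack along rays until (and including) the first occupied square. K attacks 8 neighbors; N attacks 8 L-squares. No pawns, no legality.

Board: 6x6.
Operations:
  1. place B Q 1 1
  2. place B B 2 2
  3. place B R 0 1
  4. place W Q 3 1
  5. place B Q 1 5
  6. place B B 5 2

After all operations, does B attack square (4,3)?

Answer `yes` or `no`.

Answer: yes

Derivation:
Op 1: place BQ@(1,1)
Op 2: place BB@(2,2)
Op 3: place BR@(0,1)
Op 4: place WQ@(3,1)
Op 5: place BQ@(1,5)
Op 6: place BB@(5,2)
Per-piece attacks for B:
  BR@(0,1): attacks (0,2) (0,3) (0,4) (0,5) (0,0) (1,1) [ray(1,0) blocked at (1,1)]
  BQ@(1,1): attacks (1,2) (1,3) (1,4) (1,5) (1,0) (2,1) (3,1) (0,1) (2,2) (2,0) (0,2) (0,0) [ray(0,1) blocked at (1,5); ray(1,0) blocked at (3,1); ray(-1,0) blocked at (0,1); ray(1,1) blocked at (2,2)]
  BQ@(1,5): attacks (1,4) (1,3) (1,2) (1,1) (2,5) (3,5) (4,5) (5,5) (0,5) (2,4) (3,3) (4,2) (5,1) (0,4) [ray(0,-1) blocked at (1,1)]
  BB@(2,2): attacks (3,3) (4,4) (5,5) (3,1) (1,3) (0,4) (1,1) [ray(1,-1) blocked at (3,1); ray(-1,-1) blocked at (1,1)]
  BB@(5,2): attacks (4,3) (3,4) (2,5) (4,1) (3,0)
B attacks (4,3): yes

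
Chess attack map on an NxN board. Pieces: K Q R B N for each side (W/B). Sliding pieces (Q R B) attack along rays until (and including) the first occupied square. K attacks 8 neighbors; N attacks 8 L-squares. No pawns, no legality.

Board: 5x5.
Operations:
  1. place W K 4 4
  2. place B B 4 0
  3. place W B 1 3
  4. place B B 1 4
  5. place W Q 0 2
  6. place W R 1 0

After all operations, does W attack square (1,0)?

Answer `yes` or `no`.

Op 1: place WK@(4,4)
Op 2: place BB@(4,0)
Op 3: place WB@(1,3)
Op 4: place BB@(1,4)
Op 5: place WQ@(0,2)
Op 6: place WR@(1,0)
Per-piece attacks for W:
  WQ@(0,2): attacks (0,3) (0,4) (0,1) (0,0) (1,2) (2,2) (3,2) (4,2) (1,3) (1,1) (2,0) [ray(1,1) blocked at (1,3)]
  WR@(1,0): attacks (1,1) (1,2) (1,3) (2,0) (3,0) (4,0) (0,0) [ray(0,1) blocked at (1,3); ray(1,0) blocked at (4,0)]
  WB@(1,3): attacks (2,4) (2,2) (3,1) (4,0) (0,4) (0,2) [ray(1,-1) blocked at (4,0); ray(-1,-1) blocked at (0,2)]
  WK@(4,4): attacks (4,3) (3,4) (3,3)
W attacks (1,0): no

Answer: no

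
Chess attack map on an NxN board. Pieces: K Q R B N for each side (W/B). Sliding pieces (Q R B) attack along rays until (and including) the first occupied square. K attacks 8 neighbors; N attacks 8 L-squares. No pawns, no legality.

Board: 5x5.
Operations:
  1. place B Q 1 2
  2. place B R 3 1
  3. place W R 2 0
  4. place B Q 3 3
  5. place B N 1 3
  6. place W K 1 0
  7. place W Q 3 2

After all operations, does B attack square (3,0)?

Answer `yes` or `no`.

Answer: yes

Derivation:
Op 1: place BQ@(1,2)
Op 2: place BR@(3,1)
Op 3: place WR@(2,0)
Op 4: place BQ@(3,3)
Op 5: place BN@(1,3)
Op 6: place WK@(1,0)
Op 7: place WQ@(3,2)
Per-piece attacks for B:
  BQ@(1,2): attacks (1,3) (1,1) (1,0) (2,2) (3,2) (0,2) (2,3) (3,4) (2,1) (3,0) (0,3) (0,1) [ray(0,1) blocked at (1,3); ray(0,-1) blocked at (1,0); ray(1,0) blocked at (3,2)]
  BN@(1,3): attacks (3,4) (2,1) (3,2) (0,1)
  BR@(3,1): attacks (3,2) (3,0) (4,1) (2,1) (1,1) (0,1) [ray(0,1) blocked at (3,2)]
  BQ@(3,3): attacks (3,4) (3,2) (4,3) (2,3) (1,3) (4,4) (4,2) (2,4) (2,2) (1,1) (0,0) [ray(0,-1) blocked at (3,2); ray(-1,0) blocked at (1,3)]
B attacks (3,0): yes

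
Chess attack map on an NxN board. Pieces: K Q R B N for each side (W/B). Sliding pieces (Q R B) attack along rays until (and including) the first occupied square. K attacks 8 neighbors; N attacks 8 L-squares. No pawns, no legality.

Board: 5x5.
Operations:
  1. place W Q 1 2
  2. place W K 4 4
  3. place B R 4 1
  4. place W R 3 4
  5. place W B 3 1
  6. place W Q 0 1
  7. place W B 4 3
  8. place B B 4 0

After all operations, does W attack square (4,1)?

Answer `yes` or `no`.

Answer: no

Derivation:
Op 1: place WQ@(1,2)
Op 2: place WK@(4,4)
Op 3: place BR@(4,1)
Op 4: place WR@(3,4)
Op 5: place WB@(3,1)
Op 6: place WQ@(0,1)
Op 7: place WB@(4,3)
Op 8: place BB@(4,0)
Per-piece attacks for W:
  WQ@(0,1): attacks (0,2) (0,3) (0,4) (0,0) (1,1) (2,1) (3,1) (1,2) (1,0) [ray(1,0) blocked at (3,1); ray(1,1) blocked at (1,2)]
  WQ@(1,2): attacks (1,3) (1,4) (1,1) (1,0) (2,2) (3,2) (4,2) (0,2) (2,3) (3,4) (2,1) (3,0) (0,3) (0,1) [ray(1,1) blocked at (3,4); ray(-1,-1) blocked at (0,1)]
  WB@(3,1): attacks (4,2) (4,0) (2,2) (1,3) (0,4) (2,0) [ray(1,-1) blocked at (4,0)]
  WR@(3,4): attacks (3,3) (3,2) (3,1) (4,4) (2,4) (1,4) (0,4) [ray(0,-1) blocked at (3,1); ray(1,0) blocked at (4,4)]
  WB@(4,3): attacks (3,4) (3,2) (2,1) (1,0) [ray(-1,1) blocked at (3,4)]
  WK@(4,4): attacks (4,3) (3,4) (3,3)
W attacks (4,1): no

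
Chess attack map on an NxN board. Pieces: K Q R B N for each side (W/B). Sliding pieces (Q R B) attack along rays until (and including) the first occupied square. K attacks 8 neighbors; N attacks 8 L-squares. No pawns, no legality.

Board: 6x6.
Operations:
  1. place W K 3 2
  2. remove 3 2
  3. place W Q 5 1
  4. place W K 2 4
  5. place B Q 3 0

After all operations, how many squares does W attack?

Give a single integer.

Answer: 21

Derivation:
Op 1: place WK@(3,2)
Op 2: remove (3,2)
Op 3: place WQ@(5,1)
Op 4: place WK@(2,4)
Op 5: place BQ@(3,0)
Per-piece attacks for W:
  WK@(2,4): attacks (2,5) (2,3) (3,4) (1,4) (3,5) (3,3) (1,5) (1,3)
  WQ@(5,1): attacks (5,2) (5,3) (5,4) (5,5) (5,0) (4,1) (3,1) (2,1) (1,1) (0,1) (4,2) (3,3) (2,4) (4,0) [ray(-1,1) blocked at (2,4)]
Union (21 distinct): (0,1) (1,1) (1,3) (1,4) (1,5) (2,1) (2,3) (2,4) (2,5) (3,1) (3,3) (3,4) (3,5) (4,0) (4,1) (4,2) (5,0) (5,2) (5,3) (5,4) (5,5)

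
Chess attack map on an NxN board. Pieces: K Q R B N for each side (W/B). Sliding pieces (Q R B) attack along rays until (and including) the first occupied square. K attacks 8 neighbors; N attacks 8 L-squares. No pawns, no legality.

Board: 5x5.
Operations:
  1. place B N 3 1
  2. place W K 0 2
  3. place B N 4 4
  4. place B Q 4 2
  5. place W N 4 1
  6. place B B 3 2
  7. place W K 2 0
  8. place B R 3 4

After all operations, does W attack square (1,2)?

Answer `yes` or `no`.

Answer: yes

Derivation:
Op 1: place BN@(3,1)
Op 2: place WK@(0,2)
Op 3: place BN@(4,4)
Op 4: place BQ@(4,2)
Op 5: place WN@(4,1)
Op 6: place BB@(3,2)
Op 7: place WK@(2,0)
Op 8: place BR@(3,4)
Per-piece attacks for W:
  WK@(0,2): attacks (0,3) (0,1) (1,2) (1,3) (1,1)
  WK@(2,0): attacks (2,1) (3,0) (1,0) (3,1) (1,1)
  WN@(4,1): attacks (3,3) (2,2) (2,0)
W attacks (1,2): yes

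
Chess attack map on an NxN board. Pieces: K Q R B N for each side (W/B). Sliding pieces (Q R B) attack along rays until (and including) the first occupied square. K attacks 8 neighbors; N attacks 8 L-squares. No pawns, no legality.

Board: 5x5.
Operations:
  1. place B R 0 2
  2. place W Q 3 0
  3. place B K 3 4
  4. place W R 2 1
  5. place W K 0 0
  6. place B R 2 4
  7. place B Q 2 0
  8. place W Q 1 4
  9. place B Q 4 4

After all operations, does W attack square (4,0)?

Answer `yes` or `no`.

Op 1: place BR@(0,2)
Op 2: place WQ@(3,0)
Op 3: place BK@(3,4)
Op 4: place WR@(2,1)
Op 5: place WK@(0,0)
Op 6: place BR@(2,4)
Op 7: place BQ@(2,0)
Op 8: place WQ@(1,4)
Op 9: place BQ@(4,4)
Per-piece attacks for W:
  WK@(0,0): attacks (0,1) (1,0) (1,1)
  WQ@(1,4): attacks (1,3) (1,2) (1,1) (1,0) (2,4) (0,4) (2,3) (3,2) (4,1) (0,3) [ray(1,0) blocked at (2,4)]
  WR@(2,1): attacks (2,2) (2,3) (2,4) (2,0) (3,1) (4,1) (1,1) (0,1) [ray(0,1) blocked at (2,4); ray(0,-1) blocked at (2,0)]
  WQ@(3,0): attacks (3,1) (3,2) (3,3) (3,4) (4,0) (2,0) (4,1) (2,1) [ray(0,1) blocked at (3,4); ray(-1,0) blocked at (2,0); ray(-1,1) blocked at (2,1)]
W attacks (4,0): yes

Answer: yes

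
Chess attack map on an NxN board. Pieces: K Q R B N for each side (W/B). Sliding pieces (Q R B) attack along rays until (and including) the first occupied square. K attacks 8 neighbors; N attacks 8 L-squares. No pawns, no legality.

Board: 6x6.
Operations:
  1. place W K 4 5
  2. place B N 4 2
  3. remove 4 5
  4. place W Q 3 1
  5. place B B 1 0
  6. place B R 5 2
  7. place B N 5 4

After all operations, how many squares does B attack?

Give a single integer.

Answer: 14

Derivation:
Op 1: place WK@(4,5)
Op 2: place BN@(4,2)
Op 3: remove (4,5)
Op 4: place WQ@(3,1)
Op 5: place BB@(1,0)
Op 6: place BR@(5,2)
Op 7: place BN@(5,4)
Per-piece attacks for B:
  BB@(1,0): attacks (2,1) (3,2) (4,3) (5,4) (0,1) [ray(1,1) blocked at (5,4)]
  BN@(4,2): attacks (5,4) (3,4) (2,3) (5,0) (3,0) (2,1)
  BR@(5,2): attacks (5,3) (5,4) (5,1) (5,0) (4,2) [ray(0,1) blocked at (5,4); ray(-1,0) blocked at (4,2)]
  BN@(5,4): attacks (3,5) (4,2) (3,3)
Union (14 distinct): (0,1) (2,1) (2,3) (3,0) (3,2) (3,3) (3,4) (3,5) (4,2) (4,3) (5,0) (5,1) (5,3) (5,4)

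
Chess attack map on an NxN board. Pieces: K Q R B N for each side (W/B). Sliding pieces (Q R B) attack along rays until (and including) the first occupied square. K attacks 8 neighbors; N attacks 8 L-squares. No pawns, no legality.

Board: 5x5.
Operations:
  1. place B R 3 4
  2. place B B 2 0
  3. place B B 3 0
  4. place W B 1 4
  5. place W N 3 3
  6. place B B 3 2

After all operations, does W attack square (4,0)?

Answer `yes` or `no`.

Op 1: place BR@(3,4)
Op 2: place BB@(2,0)
Op 3: place BB@(3,0)
Op 4: place WB@(1,4)
Op 5: place WN@(3,3)
Op 6: place BB@(3,2)
Per-piece attacks for W:
  WB@(1,4): attacks (2,3) (3,2) (0,3) [ray(1,-1) blocked at (3,2)]
  WN@(3,3): attacks (1,4) (4,1) (2,1) (1,2)
W attacks (4,0): no

Answer: no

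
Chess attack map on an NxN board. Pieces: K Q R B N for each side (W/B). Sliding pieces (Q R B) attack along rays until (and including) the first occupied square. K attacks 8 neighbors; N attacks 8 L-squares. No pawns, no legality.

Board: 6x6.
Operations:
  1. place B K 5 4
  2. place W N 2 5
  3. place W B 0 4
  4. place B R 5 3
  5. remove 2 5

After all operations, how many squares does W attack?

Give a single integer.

Op 1: place BK@(5,4)
Op 2: place WN@(2,5)
Op 3: place WB@(0,4)
Op 4: place BR@(5,3)
Op 5: remove (2,5)
Per-piece attacks for W:
  WB@(0,4): attacks (1,5) (1,3) (2,2) (3,1) (4,0)
Union (5 distinct): (1,3) (1,5) (2,2) (3,1) (4,0)

Answer: 5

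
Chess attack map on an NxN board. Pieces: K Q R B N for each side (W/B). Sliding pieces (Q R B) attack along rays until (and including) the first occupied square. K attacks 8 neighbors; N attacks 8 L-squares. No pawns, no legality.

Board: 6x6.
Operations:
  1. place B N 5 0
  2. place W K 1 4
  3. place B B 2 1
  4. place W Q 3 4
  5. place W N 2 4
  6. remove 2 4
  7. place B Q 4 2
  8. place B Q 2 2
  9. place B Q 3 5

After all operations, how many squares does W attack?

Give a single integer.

Op 1: place BN@(5,0)
Op 2: place WK@(1,4)
Op 3: place BB@(2,1)
Op 4: place WQ@(3,4)
Op 5: place WN@(2,4)
Op 6: remove (2,4)
Op 7: place BQ@(4,2)
Op 8: place BQ@(2,2)
Op 9: place BQ@(3,5)
Per-piece attacks for W:
  WK@(1,4): attacks (1,5) (1,3) (2,4) (0,4) (2,5) (2,3) (0,5) (0,3)
  WQ@(3,4): attacks (3,5) (3,3) (3,2) (3,1) (3,0) (4,4) (5,4) (2,4) (1,4) (4,5) (4,3) (5,2) (2,5) (2,3) (1,2) (0,1) [ray(0,1) blocked at (3,5); ray(-1,0) blocked at (1,4)]
Union (21 distinct): (0,1) (0,3) (0,4) (0,5) (1,2) (1,3) (1,4) (1,5) (2,3) (2,4) (2,5) (3,0) (3,1) (3,2) (3,3) (3,5) (4,3) (4,4) (4,5) (5,2) (5,4)

Answer: 21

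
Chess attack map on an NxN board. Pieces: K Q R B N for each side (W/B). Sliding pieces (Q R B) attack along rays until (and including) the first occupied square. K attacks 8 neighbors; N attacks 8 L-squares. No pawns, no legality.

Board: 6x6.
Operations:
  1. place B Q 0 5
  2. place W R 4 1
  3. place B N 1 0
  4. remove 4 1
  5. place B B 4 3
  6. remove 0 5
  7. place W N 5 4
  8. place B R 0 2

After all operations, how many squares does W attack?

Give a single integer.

Answer: 3

Derivation:
Op 1: place BQ@(0,5)
Op 2: place WR@(4,1)
Op 3: place BN@(1,0)
Op 4: remove (4,1)
Op 5: place BB@(4,3)
Op 6: remove (0,5)
Op 7: place WN@(5,4)
Op 8: place BR@(0,2)
Per-piece attacks for W:
  WN@(5,4): attacks (3,5) (4,2) (3,3)
Union (3 distinct): (3,3) (3,5) (4,2)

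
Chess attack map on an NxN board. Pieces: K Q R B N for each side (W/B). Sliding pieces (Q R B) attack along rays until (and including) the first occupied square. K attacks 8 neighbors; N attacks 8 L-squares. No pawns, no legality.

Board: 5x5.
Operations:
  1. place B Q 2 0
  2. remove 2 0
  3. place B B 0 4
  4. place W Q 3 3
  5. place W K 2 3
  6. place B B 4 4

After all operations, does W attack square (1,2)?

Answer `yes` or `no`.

Op 1: place BQ@(2,0)
Op 2: remove (2,0)
Op 3: place BB@(0,4)
Op 4: place WQ@(3,3)
Op 5: place WK@(2,3)
Op 6: place BB@(4,4)
Per-piece attacks for W:
  WK@(2,3): attacks (2,4) (2,2) (3,3) (1,3) (3,4) (3,2) (1,4) (1,2)
  WQ@(3,3): attacks (3,4) (3,2) (3,1) (3,0) (4,3) (2,3) (4,4) (4,2) (2,4) (2,2) (1,1) (0,0) [ray(-1,0) blocked at (2,3); ray(1,1) blocked at (4,4)]
W attacks (1,2): yes

Answer: yes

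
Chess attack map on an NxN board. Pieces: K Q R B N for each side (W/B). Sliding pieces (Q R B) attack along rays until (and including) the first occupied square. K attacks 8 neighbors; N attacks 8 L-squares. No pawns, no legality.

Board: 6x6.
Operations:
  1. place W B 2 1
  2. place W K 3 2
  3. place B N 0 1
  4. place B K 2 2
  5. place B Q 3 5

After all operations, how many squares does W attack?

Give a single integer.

Answer: 13

Derivation:
Op 1: place WB@(2,1)
Op 2: place WK@(3,2)
Op 3: place BN@(0,1)
Op 4: place BK@(2,2)
Op 5: place BQ@(3,5)
Per-piece attacks for W:
  WB@(2,1): attacks (3,2) (3,0) (1,2) (0,3) (1,0) [ray(1,1) blocked at (3,2)]
  WK@(3,2): attacks (3,3) (3,1) (4,2) (2,2) (4,3) (4,1) (2,3) (2,1)
Union (13 distinct): (0,3) (1,0) (1,2) (2,1) (2,2) (2,3) (3,0) (3,1) (3,2) (3,3) (4,1) (4,2) (4,3)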